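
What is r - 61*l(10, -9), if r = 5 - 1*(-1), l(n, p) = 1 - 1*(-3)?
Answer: -238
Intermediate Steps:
l(n, p) = 4 (l(n, p) = 1 + 3 = 4)
r = 6 (r = 5 + 1 = 6)
r - 61*l(10, -9) = 6 - 61*4 = 6 - 244 = -238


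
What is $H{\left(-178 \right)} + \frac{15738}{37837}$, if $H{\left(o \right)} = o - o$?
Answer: $\frac{15738}{37837} \approx 0.41594$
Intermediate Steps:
$H{\left(o \right)} = 0$
$H{\left(-178 \right)} + \frac{15738}{37837} = 0 + \frac{15738}{37837} = \frac{15738}{37837}$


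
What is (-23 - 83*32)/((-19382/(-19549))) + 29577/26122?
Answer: -341870535162/126574151 ≈ -2700.9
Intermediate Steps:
(-23 - 83*32)/((-19382/(-19549))) + 29577/26122 = (-23 - 2656)/((-19382*(-1/19549))) + 29577*(1/26122) = -2679/19382/19549 + 29577/26122 = -2679*19549/19382 + 29577/26122 = -52371771/19382 + 29577/26122 = -341870535162/126574151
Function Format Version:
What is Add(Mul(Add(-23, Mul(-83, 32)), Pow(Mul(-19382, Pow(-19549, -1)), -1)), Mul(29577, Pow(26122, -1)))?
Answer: Rational(-341870535162, 126574151) ≈ -2700.9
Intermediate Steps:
Add(Mul(Add(-23, Mul(-83, 32)), Pow(Mul(-19382, Pow(-19549, -1)), -1)), Mul(29577, Pow(26122, -1))) = Add(Mul(Add(-23, -2656), Pow(Mul(-19382, Rational(-1, 19549)), -1)), Mul(29577, Rational(1, 26122))) = Add(Mul(-2679, Pow(Rational(19382, 19549), -1)), Rational(29577, 26122)) = Add(Mul(-2679, Rational(19549, 19382)), Rational(29577, 26122)) = Add(Rational(-52371771, 19382), Rational(29577, 26122)) = Rational(-341870535162, 126574151)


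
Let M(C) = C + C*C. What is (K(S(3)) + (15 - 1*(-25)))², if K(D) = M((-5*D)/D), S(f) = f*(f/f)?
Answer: 3600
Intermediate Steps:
M(C) = C + C²
S(f) = f (S(f) = f*1 = f)
K(D) = 20 (K(D) = ((-5*D)/D)*(1 + (-5*D)/D) = -5*(1 - 5) = -5*(-4) = 20)
(K(S(3)) + (15 - 1*(-25)))² = (20 + (15 - 1*(-25)))² = (20 + (15 + 25))² = (20 + 40)² = 60² = 3600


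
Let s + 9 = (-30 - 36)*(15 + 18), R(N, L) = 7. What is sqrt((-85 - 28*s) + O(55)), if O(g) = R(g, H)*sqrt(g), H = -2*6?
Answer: sqrt(61151 + 7*sqrt(55)) ≈ 247.39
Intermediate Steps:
H = -12
O(g) = 7*sqrt(g)
s = -2187 (s = -9 + (-30 - 36)*(15 + 18) = -9 - 66*33 = -9 - 2178 = -2187)
sqrt((-85 - 28*s) + O(55)) = sqrt((-85 - 28*(-2187)) + 7*sqrt(55)) = sqrt((-85 + 61236) + 7*sqrt(55)) = sqrt(61151 + 7*sqrt(55))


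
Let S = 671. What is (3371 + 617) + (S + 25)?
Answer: 4684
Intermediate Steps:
(3371 + 617) + (S + 25) = (3371 + 617) + (671 + 25) = 3988 + 696 = 4684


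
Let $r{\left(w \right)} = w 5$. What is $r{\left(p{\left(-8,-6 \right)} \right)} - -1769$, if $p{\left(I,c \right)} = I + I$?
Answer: $1689$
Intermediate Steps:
$p{\left(I,c \right)} = 2 I$
$r{\left(w \right)} = 5 w$
$r{\left(p{\left(-8,-6 \right)} \right)} - -1769 = 5 \cdot 2 \left(-8\right) - -1769 = 5 \left(-16\right) + 1769 = -80 + 1769 = 1689$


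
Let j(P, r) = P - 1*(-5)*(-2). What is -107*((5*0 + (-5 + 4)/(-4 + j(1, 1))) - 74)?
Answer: 102827/13 ≈ 7909.8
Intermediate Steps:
j(P, r) = -10 + P (j(P, r) = P + 5*(-2) = P - 10 = -10 + P)
-107*((5*0 + (-5 + 4)/(-4 + j(1, 1))) - 74) = -107*((5*0 + (-5 + 4)/(-4 + (-10 + 1))) - 74) = -107*((0 - 1/(-4 - 9)) - 74) = -107*((0 - 1/(-13)) - 74) = -107*((0 - 1*(-1/13)) - 74) = -107*((0 + 1/13) - 74) = -107*(1/13 - 74) = -107*(-961/13) = 102827/13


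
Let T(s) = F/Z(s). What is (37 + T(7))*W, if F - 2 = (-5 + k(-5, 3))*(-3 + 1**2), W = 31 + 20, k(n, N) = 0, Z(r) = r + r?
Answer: 13515/7 ≈ 1930.7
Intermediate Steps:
Z(r) = 2*r
W = 51
F = 12 (F = 2 + (-5 + 0)*(-3 + 1**2) = 2 - 5*(-3 + 1) = 2 - 5*(-2) = 2 + 10 = 12)
T(s) = 6/s (T(s) = 12/((2*s)) = 12*(1/(2*s)) = 6/s)
(37 + T(7))*W = (37 + 6/7)*51 = (265/7)*51 = 13515/7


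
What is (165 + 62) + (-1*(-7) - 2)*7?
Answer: 262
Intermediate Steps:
(165 + 62) + (-1*(-7) - 2)*7 = 227 + (7 - 2)*7 = 227 + 5*7 = 227 + 35 = 262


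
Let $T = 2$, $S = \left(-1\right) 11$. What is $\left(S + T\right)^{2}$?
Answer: $81$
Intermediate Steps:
$S = -11$
$\left(S + T\right)^{2} = \left(-11 + 2\right)^{2} = \left(-9\right)^{2} = 81$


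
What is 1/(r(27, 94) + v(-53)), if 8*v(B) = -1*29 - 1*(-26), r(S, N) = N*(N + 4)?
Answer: 8/73693 ≈ 0.00010856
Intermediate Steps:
r(S, N) = N*(4 + N)
v(B) = -3/8 (v(B) = (-1*29 - 1*(-26))/8 = (-29 + 26)/8 = (⅛)*(-3) = -3/8)
1/(r(27, 94) + v(-53)) = 1/(94*(4 + 94) - 3/8) = 1/(94*98 - 3/8) = 1/(9212 - 3/8) = 1/(73693/8) = 8/73693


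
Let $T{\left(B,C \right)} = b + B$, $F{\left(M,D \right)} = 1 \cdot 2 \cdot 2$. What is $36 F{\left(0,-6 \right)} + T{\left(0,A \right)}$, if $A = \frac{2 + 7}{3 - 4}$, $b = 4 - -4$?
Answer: $152$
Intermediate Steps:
$b = 8$ ($b = 4 + 4 = 8$)
$F{\left(M,D \right)} = 4$ ($F{\left(M,D \right)} = 2 \cdot 2 = 4$)
$A = -9$ ($A = \frac{9}{-1} = 9 \left(-1\right) = -9$)
$T{\left(B,C \right)} = 8 + B$
$36 F{\left(0,-6 \right)} + T{\left(0,A \right)} = 36 \cdot 4 + \left(8 + 0\right) = 144 + 8 = 152$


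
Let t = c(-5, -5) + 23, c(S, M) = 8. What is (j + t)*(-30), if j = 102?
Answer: -3990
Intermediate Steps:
t = 31 (t = 8 + 23 = 31)
(j + t)*(-30) = (102 + 31)*(-30) = 133*(-30) = -3990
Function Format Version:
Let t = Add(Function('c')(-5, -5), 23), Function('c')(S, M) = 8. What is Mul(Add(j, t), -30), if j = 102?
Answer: -3990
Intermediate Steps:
t = 31 (t = Add(8, 23) = 31)
Mul(Add(j, t), -30) = Mul(Add(102, 31), -30) = Mul(133, -30) = -3990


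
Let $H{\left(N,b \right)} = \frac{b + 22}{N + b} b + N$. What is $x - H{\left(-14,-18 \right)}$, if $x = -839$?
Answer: $- \frac{3309}{4} \approx -827.25$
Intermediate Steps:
$H{\left(N,b \right)} = N + \frac{b \left(22 + b\right)}{N + b}$ ($H{\left(N,b \right)} = \frac{22 + b}{N + b} b + N = \frac{b \left(22 + b\right)}{N + b} + N = N + \frac{b \left(22 + b\right)}{N + b}$)
$x - H{\left(-14,-18 \right)} = -839 - \frac{\left(-14\right)^{2} + \left(-18\right)^{2} + 22 \left(-18\right) - -252}{-14 - 18} = -839 - \frac{196 + 324 - 396 + 252}{-32} = -839 - \left(- \frac{1}{32}\right) 376 = -839 - - \frac{47}{4} = -839 + \frac{47}{4} = - \frac{3309}{4}$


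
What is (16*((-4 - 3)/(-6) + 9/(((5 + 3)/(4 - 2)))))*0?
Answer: 0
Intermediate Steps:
(16*((-4 - 3)/(-6) + 9/(((5 + 3)/(4 - 2)))))*0 = (16*(-7*(-⅙) + 9/((8/2))))*0 = (16*(7/6 + 9/((8*(½)))))*0 = (16*(7/6 + 9/4))*0 = (16*(41/12))*0 = (164/3)*0 = 0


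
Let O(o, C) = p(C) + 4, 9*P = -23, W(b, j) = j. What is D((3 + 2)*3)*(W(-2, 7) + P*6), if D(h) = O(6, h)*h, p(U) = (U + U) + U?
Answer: -6125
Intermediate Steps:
p(U) = 3*U (p(U) = 2*U + U = 3*U)
P = -23/9 (P = (⅑)*(-23) = -23/9 ≈ -2.5556)
O(o, C) = 4 + 3*C (O(o, C) = 3*C + 4 = 4 + 3*C)
D(h) = h*(4 + 3*h) (D(h) = (4 + 3*h)*h = h*(4 + 3*h))
D((3 + 2)*3)*(W(-2, 7) + P*6) = (((3 + 2)*3)*(4 + 3*((3 + 2)*3)))*(7 - 23/9*6) = ((5*3)*(4 + 3*(5*3)))*(7 - 46/3) = (15*(4 + 3*15))*(-25/3) = (15*(4 + 45))*(-25/3) = (15*49)*(-25/3) = 735*(-25/3) = -6125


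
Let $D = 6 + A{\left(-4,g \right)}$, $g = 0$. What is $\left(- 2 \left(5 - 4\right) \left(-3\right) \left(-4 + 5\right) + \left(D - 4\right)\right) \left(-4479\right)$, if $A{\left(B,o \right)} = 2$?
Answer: $-44790$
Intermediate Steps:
$D = 8$ ($D = 6 + 2 = 8$)
$\left(- 2 \left(5 - 4\right) \left(-3\right) \left(-4 + 5\right) + \left(D - 4\right)\right) \left(-4479\right) = \left(- 2 \left(5 - 4\right) \left(-3\right) \left(-4 + 5\right) + \left(8 - 4\right)\right) \left(-4479\right) = \left(- 2 \cdot 1 \left(-3\right) 1 + 4\right) \left(-4479\right) = \left(\left(-2\right) \left(-3\right) 1 + 4\right) \left(-4479\right) = \left(6 \cdot 1 + 4\right) \left(-4479\right) = \left(6 + 4\right) \left(-4479\right) = 10 \left(-4479\right) = -44790$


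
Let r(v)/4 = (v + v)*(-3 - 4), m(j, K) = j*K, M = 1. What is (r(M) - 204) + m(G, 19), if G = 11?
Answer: -51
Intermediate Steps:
m(j, K) = K*j
r(v) = -56*v (r(v) = 4*((v + v)*(-3 - 4)) = 4*((2*v)*(-7)) = 4*(-14*v) = -56*v)
(r(M) - 204) + m(G, 19) = (-56*1 - 204) + 19*11 = (-56 - 204) + 209 = -260 + 209 = -51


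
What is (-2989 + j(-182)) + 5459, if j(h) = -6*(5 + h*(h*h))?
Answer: 36173848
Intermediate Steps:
j(h) = -30 - 6*h³ (j(h) = -6*(5 + h*h²) = -6*(5 + h³) = -30 - 6*h³)
(-2989 + j(-182)) + 5459 = (-2989 + (-30 - 6*(-182)³)) + 5459 = (-2989 + (-30 - 6*(-6028568))) + 5459 = (-2989 + (-30 + 36171408)) + 5459 = (-2989 + 36171378) + 5459 = 36168389 + 5459 = 36173848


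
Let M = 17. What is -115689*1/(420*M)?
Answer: -5509/340 ≈ -16.203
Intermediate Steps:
-115689*1/(420*M) = -115689/((84*17)*5) = -115689/(1428*5) = -115689/7140 = -115689*1/7140 = -5509/340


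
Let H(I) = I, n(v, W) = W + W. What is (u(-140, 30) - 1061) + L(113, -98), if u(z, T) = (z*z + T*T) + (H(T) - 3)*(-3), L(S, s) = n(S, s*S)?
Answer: -2790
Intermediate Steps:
n(v, W) = 2*W
L(S, s) = 2*S*s (L(S, s) = 2*(s*S) = 2*(S*s) = 2*S*s)
u(z, T) = 9 + T² + z² - 3*T (u(z, T) = (z*z + T*T) + (T - 3)*(-3) = (z² + T²) + (-3 + T)*(-3) = (T² + z²) + (9 - 3*T) = 9 + T² + z² - 3*T)
(u(-140, 30) - 1061) + L(113, -98) = ((9 + 30² + (-140)² - 3*30) - 1061) + 2*113*(-98) = ((9 + 900 + 19600 - 90) - 1061) - 22148 = (20419 - 1061) - 22148 = 19358 - 22148 = -2790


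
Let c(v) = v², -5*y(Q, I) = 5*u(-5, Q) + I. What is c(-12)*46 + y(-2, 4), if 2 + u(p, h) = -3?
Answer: 33141/5 ≈ 6628.2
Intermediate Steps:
u(p, h) = -5 (u(p, h) = -2 - 3 = -5)
y(Q, I) = 5 - I/5 (y(Q, I) = -(5*(-5) + I)/5 = -(-25 + I)/5 = 5 - I/5)
c(-12)*46 + y(-2, 4) = (-12)²*46 + (5 - ⅕*4) = 144*46 + (5 - ⅘) = 6624 + 21/5 = 33141/5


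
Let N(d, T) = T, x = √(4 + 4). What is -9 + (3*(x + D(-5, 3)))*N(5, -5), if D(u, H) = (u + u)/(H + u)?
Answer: -84 - 30*√2 ≈ -126.43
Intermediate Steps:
x = 2*√2 (x = √8 = 2*√2 ≈ 2.8284)
D(u, H) = 2*u/(H + u) (D(u, H) = (2*u)/(H + u) = 2*u/(H + u))
-9 + (3*(x + D(-5, 3)))*N(5, -5) = -9 + (3*(2*√2 + 2*(-5)/(3 - 5)))*(-5) = -9 + (3*(2*√2 + 2*(-5)/(-2)))*(-5) = -9 + (3*(2*√2 + 2*(-5)*(-½)))*(-5) = -9 + (3*(2*√2 + 5))*(-5) = -9 + (3*(5 + 2*√2))*(-5) = -9 + (15 + 6*√2)*(-5) = -9 + (-75 - 30*√2) = -84 - 30*√2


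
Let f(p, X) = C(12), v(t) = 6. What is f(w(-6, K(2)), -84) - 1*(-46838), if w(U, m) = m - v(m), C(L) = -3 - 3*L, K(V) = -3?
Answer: 46799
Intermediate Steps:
w(U, m) = -6 + m (w(U, m) = m - 1*6 = m - 6 = -6 + m)
f(p, X) = -39 (f(p, X) = -3 - 3*12 = -3 - 36 = -39)
f(w(-6, K(2)), -84) - 1*(-46838) = -39 - 1*(-46838) = -39 + 46838 = 46799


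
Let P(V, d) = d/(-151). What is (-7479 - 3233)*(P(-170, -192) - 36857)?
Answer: 59614583080/151 ≈ 3.9480e+8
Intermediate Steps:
P(V, d) = -d/151 (P(V, d) = d*(-1/151) = -d/151)
(-7479 - 3233)*(P(-170, -192) - 36857) = (-7479 - 3233)*(-1/151*(-192) - 36857) = -10712*(192/151 - 36857) = -10712*(-5565215/151) = 59614583080/151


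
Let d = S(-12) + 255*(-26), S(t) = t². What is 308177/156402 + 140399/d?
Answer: -1663320698/84535281 ≈ -19.676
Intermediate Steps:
d = -6486 (d = (-12)² + 255*(-26) = 144 - 6630 = -6486)
308177/156402 + 140399/d = 308177/156402 + 140399/(-6486) = 308177*(1/156402) + 140399*(-1/6486) = 308177/156402 - 140399/6486 = -1663320698/84535281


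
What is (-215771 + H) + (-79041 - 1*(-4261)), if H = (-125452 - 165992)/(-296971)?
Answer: -86284929577/296971 ≈ -2.9055e+5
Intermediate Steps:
H = 291444/296971 (H = -291444*(-1/296971) = 291444/296971 ≈ 0.98139)
(-215771 + H) + (-79041 - 1*(-4261)) = (-215771 + 291444/296971) + (-79041 - 1*(-4261)) = -64077438197/296971 + (-79041 + 4261) = -64077438197/296971 - 74780 = -86284929577/296971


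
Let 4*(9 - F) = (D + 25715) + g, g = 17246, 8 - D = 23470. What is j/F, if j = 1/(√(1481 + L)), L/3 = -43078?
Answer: 4*I*√127753/2486456639 ≈ 5.75e-7*I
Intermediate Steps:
D = -23462 (D = 8 - 1*23470 = 8 - 23470 = -23462)
L = -129234 (L = 3*(-43078) = -129234)
F = -19463/4 (F = 9 - ((-23462 + 25715) + 17246)/4 = 9 - (2253 + 17246)/4 = 9 - ¼*19499 = 9 - 19499/4 = -19463/4 ≈ -4865.8)
j = -I*√127753/127753 (j = 1/(√(1481 - 129234)) = 1/(√(-127753)) = 1/(I*√127753) = -I*√127753/127753 ≈ -0.0027978*I)
j/F = (-I*√127753/127753)/(-19463/4) = -I*√127753/127753*(-4/19463) = 4*I*√127753/2486456639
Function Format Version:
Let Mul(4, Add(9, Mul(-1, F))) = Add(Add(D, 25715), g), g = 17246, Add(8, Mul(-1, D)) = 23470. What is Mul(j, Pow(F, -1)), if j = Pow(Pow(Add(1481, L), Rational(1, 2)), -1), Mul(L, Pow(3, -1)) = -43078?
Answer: Mul(Rational(4, 2486456639), I, Pow(127753, Rational(1, 2))) ≈ Mul(5.7500e-7, I)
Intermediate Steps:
D = -23462 (D = Add(8, Mul(-1, 23470)) = Add(8, -23470) = -23462)
L = -129234 (L = Mul(3, -43078) = -129234)
F = Rational(-19463, 4) (F = Add(9, Mul(Rational(-1, 4), Add(Add(-23462, 25715), 17246))) = Add(9, Mul(Rational(-1, 4), Add(2253, 17246))) = Add(9, Mul(Rational(-1, 4), 19499)) = Add(9, Rational(-19499, 4)) = Rational(-19463, 4) ≈ -4865.8)
j = Mul(Rational(-1, 127753), I, Pow(127753, Rational(1, 2))) (j = Pow(Pow(Add(1481, -129234), Rational(1, 2)), -1) = Pow(Pow(-127753, Rational(1, 2)), -1) = Pow(Mul(I, Pow(127753, Rational(1, 2))), -1) = Mul(Rational(-1, 127753), I, Pow(127753, Rational(1, 2))) ≈ Mul(-0.0027978, I))
Mul(j, Pow(F, -1)) = Mul(Mul(Rational(-1, 127753), I, Pow(127753, Rational(1, 2))), Pow(Rational(-19463, 4), -1)) = Mul(Mul(Rational(-1, 127753), I, Pow(127753, Rational(1, 2))), Rational(-4, 19463)) = Mul(Rational(4, 2486456639), I, Pow(127753, Rational(1, 2)))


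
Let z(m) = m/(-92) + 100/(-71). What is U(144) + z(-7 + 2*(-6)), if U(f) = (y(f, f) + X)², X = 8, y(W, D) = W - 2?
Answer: 146962149/6532 ≈ 22499.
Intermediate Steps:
y(W, D) = -2 + W
z(m) = -100/71 - m/92 (z(m) = m*(-1/92) + 100*(-1/71) = -m/92 - 100/71 = -100/71 - m/92)
U(f) = (6 + f)² (U(f) = ((-2 + f) + 8)² = (6 + f)²)
U(144) + z(-7 + 2*(-6)) = (6 + 144)² + (-100/71 - (-7 + 2*(-6))/92) = 150² + (-100/71 - (-7 - 12)/92) = 22500 + (-100/71 - 1/92*(-19)) = 22500 + (-100/71 + 19/92) = 22500 - 7851/6532 = 146962149/6532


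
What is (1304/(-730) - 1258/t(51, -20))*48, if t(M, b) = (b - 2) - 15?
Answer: 564384/365 ≈ 1546.3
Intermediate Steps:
t(M, b) = -17 + b (t(M, b) = (-2 + b) - 15 = -17 + b)
(1304/(-730) - 1258/t(51, -20))*48 = (1304/(-730) - 1258/(-17 - 20))*48 = (1304*(-1/730) - 1258/(-37))*48 = (-652/365 - 1258*(-1/37))*48 = (-652/365 + 34)*48 = (11758/365)*48 = 564384/365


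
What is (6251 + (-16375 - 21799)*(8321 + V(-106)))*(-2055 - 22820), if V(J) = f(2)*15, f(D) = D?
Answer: 7929772472125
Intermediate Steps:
V(J) = 30 (V(J) = 2*15 = 30)
(6251 + (-16375 - 21799)*(8321 + V(-106)))*(-2055 - 22820) = (6251 + (-16375 - 21799)*(8321 + 30))*(-2055 - 22820) = (6251 - 38174*8351)*(-24875) = (6251 - 318791074)*(-24875) = -318784823*(-24875) = 7929772472125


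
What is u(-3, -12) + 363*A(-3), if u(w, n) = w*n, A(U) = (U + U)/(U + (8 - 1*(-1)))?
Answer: -327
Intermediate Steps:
A(U) = 2*U/(9 + U) (A(U) = (2*U)/(U + (8 + 1)) = (2*U)/(U + 9) = (2*U)/(9 + U) = 2*U/(9 + U))
u(w, n) = n*w
u(-3, -12) + 363*A(-3) = -12*(-3) + 363*(2*(-3)/(9 - 3)) = 36 + 363*(2*(-3)/6) = 36 + 363*(2*(-3)*(1/6)) = 36 + 363*(-1) = 36 - 363 = -327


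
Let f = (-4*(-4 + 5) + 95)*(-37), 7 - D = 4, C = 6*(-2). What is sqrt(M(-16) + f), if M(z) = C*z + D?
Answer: 2*I*sqrt(793) ≈ 56.32*I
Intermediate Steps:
C = -12
D = 3 (D = 7 - 1*4 = 7 - 4 = 3)
M(z) = 3 - 12*z (M(z) = -12*z + 3 = 3 - 12*z)
f = -3367 (f = (-4*1 + 95)*(-37) = (-4 + 95)*(-37) = 91*(-37) = -3367)
sqrt(M(-16) + f) = sqrt((3 - 12*(-16)) - 3367) = sqrt((3 + 192) - 3367) = sqrt(195 - 3367) = sqrt(-3172) = 2*I*sqrt(793)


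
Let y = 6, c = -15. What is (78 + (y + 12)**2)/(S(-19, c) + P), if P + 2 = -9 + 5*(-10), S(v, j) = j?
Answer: -201/38 ≈ -5.2895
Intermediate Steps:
P = -61 (P = -2 + (-9 + 5*(-10)) = -2 + (-9 - 50) = -2 - 59 = -61)
(78 + (y + 12)**2)/(S(-19, c) + P) = (78 + (6 + 12)**2)/(-15 - 61) = (78 + 18**2)/(-76) = (78 + 324)*(-1/76) = 402*(-1/76) = -201/38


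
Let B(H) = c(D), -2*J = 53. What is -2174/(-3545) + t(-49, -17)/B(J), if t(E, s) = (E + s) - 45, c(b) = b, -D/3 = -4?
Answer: -122469/14180 ≈ -8.6367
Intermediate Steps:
D = 12 (D = -3*(-4) = 12)
J = -53/2 (J = -1/2*53 = -53/2 ≈ -26.500)
B(H) = 12
t(E, s) = -45 + E + s
-2174/(-3545) + t(-49, -17)/B(J) = -2174/(-3545) + (-45 - 49 - 17)/12 = -2174*(-1/3545) - 111*1/12 = 2174/3545 - 37/4 = -122469/14180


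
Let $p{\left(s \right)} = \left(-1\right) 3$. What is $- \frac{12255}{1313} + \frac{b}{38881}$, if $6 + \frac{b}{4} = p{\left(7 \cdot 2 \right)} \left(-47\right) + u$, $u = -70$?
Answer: $- \frac{476145275}{51050753} \approx -9.3269$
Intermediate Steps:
$p{\left(s \right)} = -3$
$b = 260$ ($b = -24 + 4 \left(\left(-3\right) \left(-47\right) - 70\right) = -24 + 4 \left(141 - 70\right) = -24 + 4 \cdot 71 = -24 + 284 = 260$)
$- \frac{12255}{1313} + \frac{b}{38881} = - \frac{12255}{1313} + \frac{260}{38881} = - \frac{476145275}{51050753}$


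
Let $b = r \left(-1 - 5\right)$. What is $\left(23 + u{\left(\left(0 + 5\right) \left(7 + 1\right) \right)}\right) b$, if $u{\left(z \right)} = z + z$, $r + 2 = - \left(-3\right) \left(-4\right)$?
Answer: $8652$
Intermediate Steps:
$r = -14$ ($r = -2 - \left(-3\right) \left(-4\right) = -2 - 12 = -14$)
$u{\left(z \right)} = 2 z$
$b = 84$ ($b = - 14 \left(-1 - 5\right) = \left(-14\right) \left(-6\right) = 84$)
$\left(23 + u{\left(\left(0 + 5\right) \left(7 + 1\right) \right)}\right) b = \left(23 + 2 \left(0 + 5\right) \left(7 + 1\right)\right) 84 = \left(23 + 2 \cdot 5 \cdot 8\right) 84 = \left(23 + 2 \cdot 40\right) 84 = \left(23 + 80\right) 84 = 103 \cdot 84 = 8652$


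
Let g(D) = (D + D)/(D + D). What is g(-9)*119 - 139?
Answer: -20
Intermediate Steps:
g(D) = 1 (g(D) = (2*D)/((2*D)) = (2*D)*(1/(2*D)) = 1)
g(-9)*119 - 139 = 1*119 - 139 = 119 - 139 = -20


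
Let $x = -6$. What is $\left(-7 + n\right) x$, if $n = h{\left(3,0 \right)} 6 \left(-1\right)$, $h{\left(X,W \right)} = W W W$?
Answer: $42$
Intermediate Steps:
$h{\left(X,W \right)} = W^{3}$ ($h{\left(X,W \right)} = W^{2} W = W^{3}$)
$n = 0$ ($n = 0^{3} \cdot 6 \left(-1\right) = 0 \cdot 6 \left(-1\right) = 0 \left(-1\right) = 0$)
$\left(-7 + n\right) x = \left(-7 + 0\right) \left(-6\right) = \left(-7\right) \left(-6\right) = 42$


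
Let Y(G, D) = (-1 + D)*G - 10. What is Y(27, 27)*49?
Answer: 33908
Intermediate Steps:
Y(G, D) = -10 + G*(-1 + D) (Y(G, D) = G*(-1 + D) - 10 = -10 + G*(-1 + D))
Y(27, 27)*49 = (-10 - 1*27 + 27*27)*49 = (-10 - 27 + 729)*49 = 692*49 = 33908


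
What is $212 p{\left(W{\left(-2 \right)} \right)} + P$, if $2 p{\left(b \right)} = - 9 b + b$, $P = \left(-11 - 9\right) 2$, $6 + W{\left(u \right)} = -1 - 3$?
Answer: $8440$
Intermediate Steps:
$W{\left(u \right)} = -10$ ($W{\left(u \right)} = -6 - 4 = -10$)
$P = -40$ ($P = \left(-20\right) 2 = -40$)
$p{\left(b \right)} = - 4 b$ ($p{\left(b \right)} = \frac{- 9 b + b}{2} = \frac{\left(-8\right) b}{2} = - 4 b$)
$212 p{\left(W{\left(-2 \right)} \right)} + P = 212 \left(\left(-4\right) \left(-10\right)\right) - 40 = 212 \cdot 40 - 40 = 8480 - 40 = 8440$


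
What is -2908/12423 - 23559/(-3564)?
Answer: 31367705/4919508 ≈ 6.3762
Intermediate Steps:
-2908/12423 - 23559/(-3564) = -2908*1/12423 - 23559*(-1/3564) = -2908/12423 + 7853/1188 = 31367705/4919508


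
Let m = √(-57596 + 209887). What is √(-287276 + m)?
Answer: √(-287276 + √152291) ≈ 535.62*I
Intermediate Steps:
m = √152291 ≈ 390.24
√(-287276 + m) = √(-287276 + √152291)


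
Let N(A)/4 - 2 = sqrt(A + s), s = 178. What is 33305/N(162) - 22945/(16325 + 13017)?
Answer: -496327175/9858912 + 33305*sqrt(85)/672 ≈ 406.59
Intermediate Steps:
N(A) = 8 + 4*sqrt(178 + A) (N(A) = 8 + 4*sqrt(A + 178) = 8 + 4*sqrt(178 + A))
33305/N(162) - 22945/(16325 + 13017) = 33305/(8 + 4*sqrt(178 + 162)) - 22945/(16325 + 13017) = 33305/(8 + 4*sqrt(340)) - 22945/29342 = 33305/(8 + 4*(2*sqrt(85))) - 22945*1/29342 = 33305/(8 + 8*sqrt(85)) - 22945/29342 = -22945/29342 + 33305/(8 + 8*sqrt(85))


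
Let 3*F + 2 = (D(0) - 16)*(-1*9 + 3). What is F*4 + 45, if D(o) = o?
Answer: 511/3 ≈ 170.33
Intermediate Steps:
F = 94/3 (F = -2/3 + ((0 - 16)*(-1*9 + 3))/3 = -2/3 + (-16*(-9 + 3))/3 = -2/3 + (-16*(-6))/3 = -2/3 + (1/3)*96 = -2/3 + 32 = 94/3 ≈ 31.333)
F*4 + 45 = (94/3)*4 + 45 = 376/3 + 45 = 511/3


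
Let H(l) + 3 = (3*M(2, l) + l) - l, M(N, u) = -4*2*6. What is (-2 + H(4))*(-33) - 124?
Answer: 4793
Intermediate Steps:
M(N, u) = -48 (M(N, u) = -8*6 = -48)
H(l) = -147 (H(l) = -3 + ((3*(-48) + l) - l) = -3 + ((-144 + l) - l) = -3 - 144 = -147)
(-2 + H(4))*(-33) - 124 = (-2 - 147)*(-33) - 124 = -149*(-33) - 124 = 4917 - 124 = 4793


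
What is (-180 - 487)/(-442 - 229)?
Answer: 667/671 ≈ 0.99404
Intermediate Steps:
(-180 - 487)/(-442 - 229) = -667/(-671) = -667*(-1/671) = 667/671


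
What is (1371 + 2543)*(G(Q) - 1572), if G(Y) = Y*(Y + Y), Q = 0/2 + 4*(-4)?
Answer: -4148840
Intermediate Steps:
Q = -16 (Q = 0*(½) - 16 = 0 - 16 = -16)
G(Y) = 2*Y² (G(Y) = Y*(2*Y) = 2*Y²)
(1371 + 2543)*(G(Q) - 1572) = (1371 + 2543)*(2*(-16)² - 1572) = 3914*(2*256 - 1572) = 3914*(512 - 1572) = 3914*(-1060) = -4148840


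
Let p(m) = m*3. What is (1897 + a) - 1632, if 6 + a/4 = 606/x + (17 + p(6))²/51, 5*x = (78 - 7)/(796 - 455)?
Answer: 211999481/3621 ≈ 58547.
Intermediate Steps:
p(m) = 3*m
x = 71/1705 (x = ((78 - 7)/(796 - 455))/5 = (71/341)/5 = (71*(1/341))/5 = (⅕)*(71/341) = 71/1705 ≈ 0.041642)
a = 211039916/3621 (a = -24 + 4*(606/(71/1705) + (17 + 3*6)²/51) = -24 + 4*(606*(1705/71) + (17 + 18)²*(1/51)) = -24 + 4*(1033230/71 + 35²*(1/51)) = -24 + 4*(1033230/71 + 1225*(1/51)) = -24 + 4*(1033230/71 + 1225/51) = -24 + 4*(52781705/3621) = -24 + 211126820/3621 = 211039916/3621 ≈ 58282.)
(1897 + a) - 1632 = (1897 + 211039916/3621) - 1632 = 217908953/3621 - 1632 = 211999481/3621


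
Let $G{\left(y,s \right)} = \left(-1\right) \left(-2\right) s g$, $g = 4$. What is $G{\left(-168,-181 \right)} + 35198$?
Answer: $33750$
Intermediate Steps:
$G{\left(y,s \right)} = 8 s$ ($G{\left(y,s \right)} = \left(-1\right) \left(-2\right) s 4 = 2 s 4 = 8 s$)
$G{\left(-168,-181 \right)} + 35198 = 8 \left(-181\right) + 35198 = -1448 + 35198 = 33750$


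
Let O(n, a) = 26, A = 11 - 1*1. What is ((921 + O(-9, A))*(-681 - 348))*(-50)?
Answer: 48723150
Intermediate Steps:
A = 10 (A = 11 - 1 = 10)
((921 + O(-9, A))*(-681 - 348))*(-50) = ((921 + 26)*(-681 - 348))*(-50) = (947*(-1029))*(-50) = -974463*(-50) = 48723150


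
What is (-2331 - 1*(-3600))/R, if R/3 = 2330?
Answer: 423/2330 ≈ 0.18155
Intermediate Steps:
R = 6990 (R = 3*2330 = 6990)
(-2331 - 1*(-3600))/R = (-2331 - 1*(-3600))/6990 = (-2331 + 3600)*(1/6990) = 1269*(1/6990) = 423/2330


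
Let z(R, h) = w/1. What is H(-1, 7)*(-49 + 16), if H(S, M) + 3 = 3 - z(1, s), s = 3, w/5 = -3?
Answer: -495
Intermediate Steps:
w = -15 (w = 5*(-3) = -15)
z(R, h) = -15 (z(R, h) = -15/1 = -15*1 = -15)
H(S, M) = 15 (H(S, M) = -3 + (3 - 1*(-15)) = -3 + (3 + 15) = -3 + 18 = 15)
H(-1, 7)*(-49 + 16) = 15*(-49 + 16) = 15*(-33) = -495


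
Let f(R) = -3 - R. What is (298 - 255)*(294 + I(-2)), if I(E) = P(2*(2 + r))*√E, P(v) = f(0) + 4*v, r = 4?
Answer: 12642 + 1935*I*√2 ≈ 12642.0 + 2736.5*I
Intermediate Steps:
P(v) = -3 + 4*v (P(v) = (-3 - 1*0) + 4*v = (-3 + 0) + 4*v = -3 + 4*v)
I(E) = 45*√E (I(E) = (-3 + 4*(2*(2 + 4)))*√E = (-3 + 4*(2*6))*√E = (-3 + 4*12)*√E = (-3 + 48)*√E = 45*√E)
(298 - 255)*(294 + I(-2)) = (298 - 255)*(294 + 45*√(-2)) = 43*(294 + 45*(I*√2)) = 43*(294 + 45*I*√2) = 12642 + 1935*I*√2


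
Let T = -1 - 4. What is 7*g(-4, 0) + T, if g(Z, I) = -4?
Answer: -33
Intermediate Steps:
T = -5
7*g(-4, 0) + T = 7*(-4) - 5 = -28 - 5 = -33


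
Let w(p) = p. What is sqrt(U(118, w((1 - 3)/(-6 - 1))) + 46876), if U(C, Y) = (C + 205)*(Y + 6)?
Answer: 2*sqrt(599102)/7 ≈ 221.15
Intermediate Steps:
U(C, Y) = (6 + Y)*(205 + C) (U(C, Y) = (205 + C)*(6 + Y) = (6 + Y)*(205 + C))
sqrt(U(118, w((1 - 3)/(-6 - 1))) + 46876) = sqrt((1230 + 6*118 + 205*((1 - 3)/(-6 - 1)) + 118*((1 - 3)/(-6 - 1))) + 46876) = sqrt((1230 + 708 + 205*(-2/(-7)) + 118*(-2/(-7))) + 46876) = sqrt((1230 + 708 + 205*(-2*(-1/7)) + 118*(-2*(-1/7))) + 46876) = sqrt((1230 + 708 + 205*(2/7) + 118*(2/7)) + 46876) = sqrt((1230 + 708 + 410/7 + 236/7) + 46876) = sqrt(14212/7 + 46876) = sqrt(342344/7) = 2*sqrt(599102)/7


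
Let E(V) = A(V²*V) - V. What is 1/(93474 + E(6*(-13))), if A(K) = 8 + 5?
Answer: 1/93565 ≈ 1.0688e-5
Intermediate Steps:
A(K) = 13
E(V) = 13 - V
1/(93474 + E(6*(-13))) = 1/(93474 + (13 - 6*(-13))) = 1/(93474 + (13 - 1*(-78))) = 1/(93474 + (13 + 78)) = 1/(93474 + 91) = 1/93565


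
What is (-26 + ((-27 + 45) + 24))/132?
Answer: 4/33 ≈ 0.12121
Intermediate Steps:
(-26 + ((-27 + 45) + 24))/132 = (-26 + (18 + 24))/132 = (-26 + 42)/132 = (1/132)*16 = 4/33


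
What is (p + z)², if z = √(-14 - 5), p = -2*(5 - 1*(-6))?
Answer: (22 - I*√19)² ≈ 465.0 - 191.79*I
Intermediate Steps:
p = -22 (p = -2*(5 + 6) = -2*11 = -22)
z = I*√19 (z = √(-19) = I*√19 ≈ 4.3589*I)
(p + z)² = (-22 + I*√19)²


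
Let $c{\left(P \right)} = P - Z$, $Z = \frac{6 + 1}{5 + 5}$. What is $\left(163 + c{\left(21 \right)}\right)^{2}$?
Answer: $\frac{3359889}{100} \approx 33599.0$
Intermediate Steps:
$Z = \frac{7}{10} \approx 0.7$
$c{\left(P \right)} = - \frac{7}{10} + P$ ($c{\left(P \right)} = P - \frac{7}{10} = - \frac{7}{10} + P$)
$\left(163 + c{\left(21 \right)}\right)^{2} = \left(163 + \left(- \frac{7}{10} + 21\right)\right)^{2} = \left(163 + \frac{203}{10}\right)^{2} = \left(\frac{1833}{10}\right)^{2} = \frac{3359889}{100}$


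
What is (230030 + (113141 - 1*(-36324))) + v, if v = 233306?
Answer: 612801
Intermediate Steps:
(230030 + (113141 - 1*(-36324))) + v = (230030 + (113141 - 1*(-36324))) + 233306 = (230030 + (113141 + 36324)) + 233306 = (230030 + 149465) + 233306 = 379495 + 233306 = 612801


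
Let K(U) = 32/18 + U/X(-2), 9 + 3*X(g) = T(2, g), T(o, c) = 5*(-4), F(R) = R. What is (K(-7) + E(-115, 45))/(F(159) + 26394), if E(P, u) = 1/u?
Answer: 122/1283395 ≈ 9.5060e-5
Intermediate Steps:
T(o, c) = -20
X(g) = -29/3 (X(g) = -3 + (⅓)*(-20) = -3 - 20/3 = -29/3)
K(U) = 16/9 - 3*U/29 (K(U) = 32/18 + U/(-29/3) = 32*(1/18) + U*(-3/29) = 16/9 - 3*U/29)
(K(-7) + E(-115, 45))/(F(159) + 26394) = ((16/9 - 3/29*(-7)) + 1/45)/(159 + 26394) = ((16/9 + 21/29) + 1/45)/26553 = (653/261 + 1/45)*(1/26553) = (366/145)*(1/26553) = 122/1283395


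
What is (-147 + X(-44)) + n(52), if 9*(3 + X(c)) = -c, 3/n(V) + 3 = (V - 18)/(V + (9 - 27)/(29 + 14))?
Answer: -3420319/23364 ≈ -146.39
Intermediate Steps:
n(V) = 3/(-3 + (-18 + V)/(-18/43 + V)) (n(V) = 3/(-3 + (V - 18)/(V + (9 - 27)/(29 + 14))) = 3/(-3 + (-18 + V)/(V - 18/43)) = 3/(-3 + (-18 + V)/(-18/43 + V)))
X(c) = -3 - c/9 (X(c) = -3 + (-c)/9 = -3 - c/9)
(-147 + X(-44)) + n(52) = (-147 + (-3 - 1/9*(-44))) + 3*(18 - 43*52)/(2*(360 + 43*52)) = (-147 + (-3 + 44/9)) + 3*(18 - 2236)/(2*(360 + 2236)) = (-147 + 17/9) + (3/2)*(-2218)/2596 = -1306/9 + (3/2)*(1/2596)*(-2218) = -1306/9 - 3327/2596 = -3420319/23364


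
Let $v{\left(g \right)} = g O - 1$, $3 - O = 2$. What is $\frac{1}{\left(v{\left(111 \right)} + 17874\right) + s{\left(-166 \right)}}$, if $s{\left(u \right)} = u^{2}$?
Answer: $\frac{1}{45540} \approx 2.1959 \cdot 10^{-5}$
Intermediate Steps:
$O = 1$ ($O = 3 - 2 = 1$)
$v{\left(g \right)} = -1 + g$ ($v{\left(g \right)} = g 1 - 1 = g - 1 = -1 + g$)
$\frac{1}{\left(v{\left(111 \right)} + 17874\right) + s{\left(-166 \right)}} = \frac{1}{\left(\left(-1 + 111\right) + 17874\right) + \left(-166\right)^{2}} = \frac{1}{\left(110 + 17874\right) + 27556} = \frac{1}{17984 + 27556} = \frac{1}{45540}$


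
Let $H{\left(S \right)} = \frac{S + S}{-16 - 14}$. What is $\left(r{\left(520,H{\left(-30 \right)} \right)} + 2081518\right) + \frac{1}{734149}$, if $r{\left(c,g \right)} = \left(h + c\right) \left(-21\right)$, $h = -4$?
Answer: $\frac{1520189119619}{734149} \approx 2.0707 \cdot 10^{6}$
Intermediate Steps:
$H{\left(S \right)} = - \frac{S}{15}$ ($H{\left(S \right)} = \frac{2 S}{-30} = 2 S \left(- \frac{1}{30}\right) = - \frac{S}{15}$)
$r{\left(c,g \right)} = 84 - 21 c$ ($r{\left(c,g \right)} = \left(-4 + c\right) \left(-21\right) = 84 - 21 c$)
$\left(r{\left(520,H{\left(-30 \right)} \right)} + 2081518\right) + \frac{1}{734149} = \left(\left(84 - 10920\right) + 2081518\right) + \frac{1}{734149} = \left(-10836 + 2081518\right) + \frac{1}{734149} = 2070682 + \frac{1}{734149} = \frac{1520189119619}{734149}$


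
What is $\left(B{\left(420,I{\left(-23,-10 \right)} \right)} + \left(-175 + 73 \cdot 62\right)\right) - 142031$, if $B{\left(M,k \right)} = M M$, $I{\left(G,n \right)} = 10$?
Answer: $38720$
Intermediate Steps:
$B{\left(M,k \right)} = M^{2}$
$\left(B{\left(420,I{\left(-23,-10 \right)} \right)} + \left(-175 + 73 \cdot 62\right)\right) - 142031 = \left(420^{2} + \left(-175 + 73 \cdot 62\right)\right) - 142031 = \left(176400 + \left(-175 + 4526\right)\right) - 142031 = \left(176400 + 4351\right) - 142031 = 180751 - 142031 = 38720$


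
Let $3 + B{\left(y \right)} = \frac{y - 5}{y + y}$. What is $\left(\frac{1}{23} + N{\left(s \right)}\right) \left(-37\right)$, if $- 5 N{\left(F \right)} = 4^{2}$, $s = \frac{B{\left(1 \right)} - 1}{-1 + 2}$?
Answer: $\frac{13431}{115} \approx 116.79$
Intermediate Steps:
$B{\left(y \right)} = -3 + \frac{-5 + y}{2 y}$ ($B{\left(y \right)} = -3 + \frac{y - 5}{y + y} = -3 + \frac{-5 + y}{2 y}$)
$s = -6$ ($s = \frac{\frac{5 \left(-1 - 1\right)}{2 \cdot 1} - 1}{-1 + 2} = \frac{\frac{5}{2} \cdot 1 \left(-1 - 1\right) - 1}{1} = \left(\frac{5}{2} \cdot 1 \left(-2\right) - 1\right) 1 = \left(-5 - 1\right) 1 = \left(-6\right) 1 = -6$)
$N{\left(F \right)} = - \frac{16}{5}$ ($N{\left(F \right)} = - \frac{4^{2}}{5} = \left(- \frac{1}{5}\right) 16 = - \frac{16}{5}$)
$\left(\frac{1}{23} + N{\left(s \right)}\right) \left(-37\right) = \left(\frac{1}{23} - \frac{16}{5}\right) \left(-37\right) = \left(- \frac{363}{115}\right) \left(-37\right) = \frac{13431}{115}$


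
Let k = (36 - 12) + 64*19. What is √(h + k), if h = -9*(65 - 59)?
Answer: √1186 ≈ 34.438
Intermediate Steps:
h = -54 (h = -9*6 = -54)
k = 1240 (k = 24 + 1216 = 1240)
√(h + k) = √(-54 + 1240) = √1186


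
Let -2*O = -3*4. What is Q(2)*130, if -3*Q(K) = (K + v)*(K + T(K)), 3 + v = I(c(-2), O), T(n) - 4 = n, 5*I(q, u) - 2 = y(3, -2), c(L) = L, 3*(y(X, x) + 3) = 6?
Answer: 832/3 ≈ 277.33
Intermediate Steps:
y(X, x) = -1 (y(X, x) = -3 + (1/3)*6 = -3 + 2 = -1)
O = 6 (O = -(-3)*4/2 = -1/2*(-12) = 6)
I(q, u) = 1/5 (I(q, u) = 2/5 + (1/5)*(-1) = 2/5 - 1/5 = 1/5)
T(n) = 4 + n
v = -14/5 (v = -3 + 1/5 = -14/5 ≈ -2.8000)
Q(K) = -(4 + 2*K)*(-14/5 + K)/3 (Q(K) = -(K - 14/5)*(K + (4 + K))/3 = -(-14/5 + K)*(4 + 2*K)/3 = -(4 + 2*K)*(-14/5 + K)/3)
Q(2)*130 = (56/15 - 2/3*2**2 + (8/15)*2)*130 = (56/15 - 2/3*4 + 16/15)*130 = (56/15 - 8/3 + 16/15)*130 = (32/15)*130 = 832/3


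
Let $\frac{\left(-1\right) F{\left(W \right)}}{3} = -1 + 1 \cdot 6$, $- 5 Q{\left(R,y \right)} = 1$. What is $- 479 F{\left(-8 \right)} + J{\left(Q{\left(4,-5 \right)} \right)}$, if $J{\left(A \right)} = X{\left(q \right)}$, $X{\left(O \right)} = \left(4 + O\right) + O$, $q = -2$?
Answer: $7185$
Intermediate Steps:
$Q{\left(R,y \right)} = - \frac{1}{5}$ ($Q{\left(R,y \right)} = \left(- \frac{1}{5}\right) 1 = - \frac{1}{5}$)
$X{\left(O \right)} = 4 + 2 O$
$F{\left(W \right)} = -15$ ($F{\left(W \right)} = - 3 \left(-1 + 1 \cdot 6\right) = - 3 \left(-1 + 6\right) = \left(-3\right) 5 = -15$)
$J{\left(A \right)} = 0$ ($J{\left(A \right)} = 4 + 2 \left(-2\right) = 4 - 4 = 0$)
$- 479 F{\left(-8 \right)} + J{\left(Q{\left(4,-5 \right)} \right)} = \left(-479\right) \left(-15\right) + 0 = 7185 + 0 = 7185$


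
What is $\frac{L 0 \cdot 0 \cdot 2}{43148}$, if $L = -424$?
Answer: $0$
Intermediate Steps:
$\frac{L 0 \cdot 0 \cdot 2}{43148} = \frac{\left(-424\right) 0 \cdot 0 \cdot 2}{43148} = - 424 \cdot 0 \cdot 2 \cdot \frac{1}{43148} = \left(-424\right) 0 \cdot \frac{1}{43148} = 0 \cdot \frac{1}{43148} = 0$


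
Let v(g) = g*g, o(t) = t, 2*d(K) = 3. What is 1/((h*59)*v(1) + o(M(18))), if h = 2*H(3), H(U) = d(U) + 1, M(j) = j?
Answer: 1/313 ≈ 0.0031949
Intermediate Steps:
d(K) = 3/2 (d(K) = (1/2)*3 = 3/2)
H(U) = 5/2 (H(U) = 3/2 + 1 = 5/2)
v(g) = g**2
h = 5 (h = 2*(5/2) = 5)
1/((h*59)*v(1) + o(M(18))) = 1/((5*59)*1**2 + 18) = 1/(295*1 + 18) = 1/(295 + 18) = 1/313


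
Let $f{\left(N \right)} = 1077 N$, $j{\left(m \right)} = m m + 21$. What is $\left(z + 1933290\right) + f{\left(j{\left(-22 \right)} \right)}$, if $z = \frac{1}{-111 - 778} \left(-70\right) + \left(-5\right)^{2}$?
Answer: $\frac{314604410}{127} \approx 2.4772 \cdot 10^{6}$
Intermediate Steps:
$j{\left(m \right)} = 21 + m^{2}$ ($j{\left(m \right)} = m^{2} + 21 = 21 + m^{2}$)
$z = \frac{3185}{127}$ ($z = \frac{1}{-889} \left(-70\right) + 25 = \left(- \frac{1}{889}\right) \left(-70\right) + 25 = \frac{10}{127} + 25 = \frac{3185}{127} \approx 25.079$)
$\left(z + 1933290\right) + f{\left(j{\left(-22 \right)} \right)} = \left(\frac{3185}{127} + 1933290\right) + 1077 \left(21 + \left(-22\right)^{2}\right) = \frac{245531015}{127} + 1077 \left(21 + 484\right) = \frac{245531015}{127} + 1077 \cdot 505 = \frac{245531015}{127} + 543885 = \frac{314604410}{127}$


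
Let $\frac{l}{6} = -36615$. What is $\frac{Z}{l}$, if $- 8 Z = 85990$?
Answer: $\frac{8599}{175752} \approx 0.048927$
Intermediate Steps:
$Z = - \frac{42995}{4}$ ($Z = \left(- \frac{1}{8}\right) 85990 = - \frac{42995}{4} \approx -10749.0$)
$l = -219690$ ($l = 6 \left(-36615\right) = -219690$)
$\frac{Z}{l} = - \frac{42995}{4 \left(-219690\right)} = \left(- \frac{42995}{4}\right) \left(- \frac{1}{219690}\right) = \frac{8599}{175752}$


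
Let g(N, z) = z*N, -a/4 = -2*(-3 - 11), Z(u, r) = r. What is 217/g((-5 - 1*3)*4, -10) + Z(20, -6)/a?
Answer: 1639/2240 ≈ 0.73170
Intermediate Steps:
a = -112 (a = -(-8)*(-3 - 11) = -(-8)*(-14) = -4*28 = -112)
g(N, z) = N*z
217/g((-5 - 1*3)*4, -10) + Z(20, -6)/a = 217/((((-5 - 1*3)*4)*(-10))) - 6/(-112) = 217/((((-5 - 3)*4)*(-10))) - 6*(-1/112) = 217/((-8*4*(-10))) + 3/56 = 217/((-32*(-10))) + 3/56 = 217/320 + 3/56 = 1639/2240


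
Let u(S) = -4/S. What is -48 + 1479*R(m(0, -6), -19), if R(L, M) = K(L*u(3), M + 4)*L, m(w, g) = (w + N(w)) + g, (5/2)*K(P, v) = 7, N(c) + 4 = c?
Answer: -41460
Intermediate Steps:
N(c) = -4 + c
K(P, v) = 14/5 (K(P, v) = (2/5)*7 = 14/5)
m(w, g) = -4 + g + 2*w (m(w, g) = (w + (-4 + w)) + g = (-4 + 2*w) + g = -4 + g + 2*w)
R(L, M) = 14*L/5
-48 + 1479*R(m(0, -6), -19) = -48 + 1479*(14*(-4 - 6 + 2*0)/5) = -48 + 1479*(14*(-4 - 6 + 0)/5) = -48 + 1479*((14/5)*(-10)) = -48 + 1479*(-28) = -48 - 41412 = -41460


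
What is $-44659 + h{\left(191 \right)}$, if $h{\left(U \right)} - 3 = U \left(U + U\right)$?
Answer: $28306$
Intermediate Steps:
$h{\left(U \right)} = 3 + 2 U^{2}$ ($h{\left(U \right)} = 3 + U \left(U + U\right) = 3 + U 2 U = 3 + 2 U^{2}$)
$-44659 + h{\left(191 \right)} = -44659 + \left(3 + 2 \cdot 191^{2}\right) = -44659 + \left(3 + 2 \cdot 36481\right) = -44659 + \left(3 + 72962\right) = -44659 + 72965 = 28306$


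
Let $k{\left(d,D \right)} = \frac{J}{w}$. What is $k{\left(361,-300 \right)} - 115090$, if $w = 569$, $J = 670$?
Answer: $- \frac{65485540}{569} \approx -1.1509 \cdot 10^{5}$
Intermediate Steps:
$k{\left(d,D \right)} = \frac{670}{569}$
$k{\left(361,-300 \right)} - 115090 = \frac{670}{569} - 115090 = - \frac{65485540}{569}$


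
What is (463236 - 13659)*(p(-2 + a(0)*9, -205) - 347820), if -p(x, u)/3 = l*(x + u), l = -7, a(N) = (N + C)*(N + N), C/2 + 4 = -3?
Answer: -158326183359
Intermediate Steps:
C = -14 (C = -8 + 2*(-3) = -8 - 6 = -14)
a(N) = 2*N*(-14 + N) (a(N) = (N - 14)*(N + N) = (-14 + N)*(2*N) = 2*N*(-14 + N))
p(x, u) = 21*u + 21*x (p(x, u) = -(-21)*(x + u) = -(-21)*(u + x) = -3*(-7*u - 7*x) = 21*u + 21*x)
(463236 - 13659)*(p(-2 + a(0)*9, -205) - 347820) = (463236 - 13659)*((21*(-205) + 21*(-2 + (2*0*(-14 + 0))*9)) - 347820) = 449577*((-4305 + 21*(-2 + (2*0*(-14))*9)) - 347820) = 449577*((-4305 + 21*(-2 + 0*9)) - 347820) = 449577*((-4305 + 21*(-2 + 0)) - 347820) = 449577*((-4305 + 21*(-2)) - 347820) = 449577*((-4305 - 42) - 347820) = 449577*(-4347 - 347820) = 449577*(-352167) = -158326183359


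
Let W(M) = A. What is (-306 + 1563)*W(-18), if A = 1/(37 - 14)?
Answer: 1257/23 ≈ 54.652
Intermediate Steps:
A = 1/23 ≈ 0.043478
W(M) = 1/23
(-306 + 1563)*W(-18) = (-306 + 1563)*(1/23) = 1257*(1/23) = 1257/23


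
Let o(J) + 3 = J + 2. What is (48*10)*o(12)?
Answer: 5280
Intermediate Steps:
o(J) = -1 + J (o(J) = -3 + (J + 2) = -3 + (2 + J) = -1 + J)
(48*10)*o(12) = (48*10)*(-1 + 12) = 480*11 = 5280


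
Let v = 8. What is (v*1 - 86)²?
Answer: 6084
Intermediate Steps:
(v*1 - 86)² = (8*1 - 86)² = (8 - 86)² = (-78)² = 6084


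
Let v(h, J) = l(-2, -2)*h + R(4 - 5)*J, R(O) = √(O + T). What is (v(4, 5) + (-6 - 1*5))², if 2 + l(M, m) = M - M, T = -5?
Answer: 211 - 190*I*√6 ≈ 211.0 - 465.4*I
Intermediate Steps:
l(M, m) = -2 (l(M, m) = -2 + (M - M) = -2 + 0 = -2)
R(O) = √(-5 + O) (R(O) = √(O - 5) = √(-5 + O))
v(h, J) = -2*h + I*J*√6 (v(h, J) = -2*h + √(-5 + (4 - 5))*J = -2*h + √(-5 - 1)*J = -2*h + √(-6)*J = -2*h + (I*√6)*J = -2*h + I*J*√6)
(v(4, 5) + (-6 - 1*5))² = ((-2*4 + I*5*√6) + (-6 - 1*5))² = ((-8 + 5*I*√6) + (-6 - 5))² = ((-8 + 5*I*√6) - 11)² = (-19 + 5*I*√6)²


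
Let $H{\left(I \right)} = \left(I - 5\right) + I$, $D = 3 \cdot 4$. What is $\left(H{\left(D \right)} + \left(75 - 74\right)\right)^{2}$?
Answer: $400$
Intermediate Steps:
$D = 12$
$H{\left(I \right)} = -5 + 2 I$ ($H{\left(I \right)} = \left(-5 + I\right) + I = -5 + 2 I$)
$\left(H{\left(D \right)} + \left(75 - 74\right)\right)^{2} = \left(\left(-5 + 2 \cdot 12\right) + \left(75 - 74\right)\right)^{2} = \left(\left(-5 + 24\right) + \left(75 - 74\right)\right)^{2} = \left(19 + 1\right)^{2} = 20^{2} = 400$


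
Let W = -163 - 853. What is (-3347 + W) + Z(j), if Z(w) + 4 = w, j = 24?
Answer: -4343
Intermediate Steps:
W = -1016
Z(w) = -4 + w
(-3347 + W) + Z(j) = (-3347 - 1016) + (-4 + 24) = -4363 + 20 = -4343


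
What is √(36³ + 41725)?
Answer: √88381 ≈ 297.29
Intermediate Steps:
√(36³ + 41725) = √(46656 + 41725) = √88381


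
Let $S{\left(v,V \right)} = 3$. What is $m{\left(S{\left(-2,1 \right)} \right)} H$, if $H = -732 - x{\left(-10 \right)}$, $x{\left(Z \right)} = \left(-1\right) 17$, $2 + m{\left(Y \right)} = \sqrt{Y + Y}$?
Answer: $1430 - 715 \sqrt{6} \approx -321.39$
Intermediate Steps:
$m{\left(Y \right)} = -2 + \sqrt{2} \sqrt{Y}$ ($m{\left(Y \right)} = -2 + \sqrt{Y + Y} = -2 + \sqrt{2 Y} = -2 + \sqrt{2} \sqrt{Y}$)
$x{\left(Z \right)} = -17$
$H = -715$ ($H = -732 - -17 = -732 + 17 = -715$)
$m{\left(S{\left(-2,1 \right)} \right)} H = \left(-2 + \sqrt{2} \sqrt{3}\right) \left(-715\right) = \left(-2 + \sqrt{6}\right) \left(-715\right) = 1430 - 715 \sqrt{6}$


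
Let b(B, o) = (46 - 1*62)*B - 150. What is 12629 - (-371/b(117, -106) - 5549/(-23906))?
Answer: 152609913506/12084483 ≈ 12629.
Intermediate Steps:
b(B, o) = -150 - 16*B (b(B, o) = (46 - 62)*B - 150 = -16*B - 150 = -150 - 16*B)
12629 - (-371/b(117, -106) - 5549/(-23906)) = 12629 - (-371/(-150 - 16*117) - 5549/(-23906)) = 12629 - (-371/(-150 - 1872) - 5549*(-1/23906)) = 12629 - (-371/(-2022) + 5549/23906) = 12629 - (-371*(-1/2022) + 5549/23906) = 12629 - (371/2022 + 5549/23906) = 12629 - 1*5022301/12084483 = 12629 - 5022301/12084483 = 152609913506/12084483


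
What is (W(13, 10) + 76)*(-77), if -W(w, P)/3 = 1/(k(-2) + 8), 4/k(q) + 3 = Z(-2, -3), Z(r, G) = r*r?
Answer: -23331/4 ≈ -5832.8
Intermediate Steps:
Z(r, G) = r²
k(q) = 4 (k(q) = 4/(-3 + (-2)²) = 4/(-3 + 4) = 4/1 = 4*1 = 4)
W(w, P) = -¼ (W(w, P) = -3/(4 + 8) = -3/12 = -3*1/12 = -¼)
(W(13, 10) + 76)*(-77) = (-¼ + 76)*(-77) = (303/4)*(-77) = -23331/4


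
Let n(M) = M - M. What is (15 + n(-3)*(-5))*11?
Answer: 165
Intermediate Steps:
n(M) = 0
(15 + n(-3)*(-5))*11 = (15 + 0*(-5))*11 = (15 + 0)*11 = 15*11 = 165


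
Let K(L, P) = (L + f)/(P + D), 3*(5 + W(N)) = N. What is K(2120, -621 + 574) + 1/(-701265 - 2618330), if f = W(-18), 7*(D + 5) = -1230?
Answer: -49007182579/5291434430 ≈ -9.2616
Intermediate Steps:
W(N) = -5 + N/3
D = -1265/7 (D = -5 + (⅐)*(-1230) = -5 - 1230/7 = -1265/7 ≈ -180.71)
f = -11 (f = -5 + (⅓)*(-18) = -5 - 6 = -11)
K(L, P) = (-11 + L)/(-1265/7 + P) (K(L, P) = (L - 11)/(P - 1265/7) = (-11 + L)/(-1265/7 + P))
K(2120, -621 + 574) + 1/(-701265 - 2618330) = 7*(-11 + 2120)/(-1265 + 7*(-621 + 574)) + 1/(-701265 - 2618330) = 7*2109/(-1265 + 7*(-47)) + 1/(-3319595) = 7*2109/(-1265 - 329) - 1/3319595 = 7*2109/(-1594) - 1/3319595 = 7*(-1/1594)*2109 - 1/3319595 = -14763/1594 - 1/3319595 = -49007182579/5291434430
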